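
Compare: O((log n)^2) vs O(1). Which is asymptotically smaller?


constant grows slower than polylogarithmic
O(1) is asymptotically smaller; O((log n)^2) grows faster


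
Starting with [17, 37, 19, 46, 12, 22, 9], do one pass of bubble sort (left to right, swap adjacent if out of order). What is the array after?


After one pass: [17, 19, 37, 12, 22, 9, 46]


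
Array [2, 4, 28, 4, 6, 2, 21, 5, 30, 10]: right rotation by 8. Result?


Right rotate by 8: [28, 4, 6, 2, 21, 5, 30, 10, 2, 4]


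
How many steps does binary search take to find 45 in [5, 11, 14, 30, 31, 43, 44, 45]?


Search for 45:
[0,7] mid=3 arr[3]=30
[4,7] mid=5 arr[5]=43
[6,7] mid=6 arr[6]=44
[7,7] mid=7 arr[7]=45
Total: 4 comparisons


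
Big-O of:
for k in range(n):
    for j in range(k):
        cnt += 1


Per nesting level: O(n) * O(n) [triangular over k] = O(n^2)
Complexity: O(n^2)


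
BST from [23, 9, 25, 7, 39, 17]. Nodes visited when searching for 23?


BST root = 23
Search for 23: compare at each node
Path: [23]


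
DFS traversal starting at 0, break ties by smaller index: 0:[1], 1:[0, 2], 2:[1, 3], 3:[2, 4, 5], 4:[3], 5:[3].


DFS stack-based: start with [0]
Visit order: [0, 1, 2, 3, 4, 5]


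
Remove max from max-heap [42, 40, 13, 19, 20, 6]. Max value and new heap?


Max = 42
Replace root with last, heapify down
Resulting heap: [40, 20, 13, 19, 6]


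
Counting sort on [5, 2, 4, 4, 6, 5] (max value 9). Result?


Count array: [0, 0, 1, 0, 2, 2, 1, 0, 0, 0]
Reconstruct: [2, 4, 4, 5, 5, 6]


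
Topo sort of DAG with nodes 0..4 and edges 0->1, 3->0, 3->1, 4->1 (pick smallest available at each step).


Kahn's algorithm, process smallest node first
Order: [2, 3, 0, 4, 1]


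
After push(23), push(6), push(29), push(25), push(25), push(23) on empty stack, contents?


push(23) -> [23]
push(6) -> [23, 6]
push(29) -> [23, 6, 29]
push(25) -> [23, 6, 29, 25]
push(25) -> [23, 6, 29, 25, 25]
push(23) -> [23, 6, 29, 25, 25, 23]
Final stack (bottom to top): [23, 6, 29, 25, 25, 23]


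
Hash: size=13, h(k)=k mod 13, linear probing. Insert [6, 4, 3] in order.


Insertions: 6->slot 6; 4->slot 4; 3->slot 3
Table: [None, None, None, 3, 4, None, 6, None, None, None, None, None, None]


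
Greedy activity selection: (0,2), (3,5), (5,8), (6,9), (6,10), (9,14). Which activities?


Greedy: pick earliest-ending, then skip overlaps.
Selected (4 activities): [(0, 2), (3, 5), (5, 8), (9, 14)]


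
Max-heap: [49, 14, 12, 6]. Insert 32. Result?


Append 32: [49, 14, 12, 6, 32]
Bubble up: swap idx 4(32) with idx 1(14)
Result: [49, 32, 12, 6, 14]


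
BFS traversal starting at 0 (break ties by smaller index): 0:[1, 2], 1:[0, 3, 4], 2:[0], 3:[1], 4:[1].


BFS queue: start with [0]
Visit order: [0, 1, 2, 3, 4]


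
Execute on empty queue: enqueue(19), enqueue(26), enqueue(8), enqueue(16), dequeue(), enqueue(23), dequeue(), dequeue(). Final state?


enqueue(19) -> [19]
enqueue(26) -> [19, 26]
enqueue(8) -> [19, 26, 8]
enqueue(16) -> [19, 26, 8, 16]
dequeue() returns 19 -> [26, 8, 16]
enqueue(23) -> [26, 8, 16, 23]
dequeue() returns 26 -> [8, 16, 23]
dequeue() returns 8 -> [16, 23]
Final queue (front to back): [16, 23]


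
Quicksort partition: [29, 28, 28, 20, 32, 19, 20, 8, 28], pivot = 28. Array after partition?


Elements <= 28 go left of pivot.
Result: [28, 28, 20, 19, 20, 8, 28, 29, 32], pivot at index 6


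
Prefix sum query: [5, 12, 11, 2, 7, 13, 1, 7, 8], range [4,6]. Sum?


Prefix sums: [0, 5, 17, 28, 30, 37, 50, 51, 58, 66]
Sum[4..6] = prefix[7] - prefix[4] = 51 - 30 = 21


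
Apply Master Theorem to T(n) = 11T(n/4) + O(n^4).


a=11, b=4, c=4. log_4(11)=1.730 < c=4. Case 3: O(n^c) = O(n^4)
Complexity: O(n^4)


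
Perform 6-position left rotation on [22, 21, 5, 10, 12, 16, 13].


Left rotate by 6: [13, 22, 21, 5, 10, 12, 16]


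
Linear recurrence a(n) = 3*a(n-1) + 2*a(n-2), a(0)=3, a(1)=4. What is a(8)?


Build bottom-up:
...a(6)=2814, a(7)=10022, a(8)=3*10022+2*2814=35694


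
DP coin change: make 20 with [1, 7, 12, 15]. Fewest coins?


dp[0]=0; dp[i]=1+min(dp[i-c] for c in coins)
...dp[15]=1, dp[16]=2, dp[17]=3, dp[18]=4, dp[19]=2, dp[20]=3
Minimum coins for 20 = 3


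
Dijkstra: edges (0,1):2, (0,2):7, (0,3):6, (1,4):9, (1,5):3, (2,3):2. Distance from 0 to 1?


Dijkstra from 0:
Distances: {0: 0, 1: 2, 2: 7, 3: 6, 4: 11, 5: 5}
Shortest distance to 1 = 2, path = [0, 1]


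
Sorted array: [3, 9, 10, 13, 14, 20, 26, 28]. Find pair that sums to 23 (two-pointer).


Two pointers: lo=0, hi=7
Found pair: (3, 20) summing to 23


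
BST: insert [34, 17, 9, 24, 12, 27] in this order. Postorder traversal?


Root = 34; build tree by BST insertion.
Postorder traversal: [12, 9, 27, 24, 17, 34]


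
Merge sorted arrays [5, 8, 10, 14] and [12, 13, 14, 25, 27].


Compare heads, take smaller each step.
Merged: [5, 8, 10, 12, 13, 14, 14, 25, 27]


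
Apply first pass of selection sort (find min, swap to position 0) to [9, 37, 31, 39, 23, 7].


After one pass: [7, 37, 31, 39, 23, 9]


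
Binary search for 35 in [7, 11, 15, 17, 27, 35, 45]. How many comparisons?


Search for 35:
[0,6] mid=3 arr[3]=17
[4,6] mid=5 arr[5]=35
Total: 2 comparisons


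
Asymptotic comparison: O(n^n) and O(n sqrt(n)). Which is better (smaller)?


n^1.5 grows slower than n^n
O(n sqrt(n)) is asymptotically smaller; O(n^n) grows faster


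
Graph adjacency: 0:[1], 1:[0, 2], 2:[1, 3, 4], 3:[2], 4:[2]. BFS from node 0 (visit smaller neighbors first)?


BFS queue: start with [0]
Visit order: [0, 1, 2, 3, 4]


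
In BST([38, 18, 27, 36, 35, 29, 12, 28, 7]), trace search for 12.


BST root = 38
Search for 12: compare at each node
Path: [38, 18, 12]


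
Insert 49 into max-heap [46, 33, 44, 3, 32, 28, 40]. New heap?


Append 49: [46, 33, 44, 3, 32, 28, 40, 49]
Bubble up: swap idx 7(49) with idx 3(3); swap idx 3(49) with idx 1(33); swap idx 1(49) with idx 0(46)
Result: [49, 46, 44, 33, 32, 28, 40, 3]


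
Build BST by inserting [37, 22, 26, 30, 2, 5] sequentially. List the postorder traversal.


Root = 37; build tree by BST insertion.
Postorder traversal: [5, 2, 30, 26, 22, 37]


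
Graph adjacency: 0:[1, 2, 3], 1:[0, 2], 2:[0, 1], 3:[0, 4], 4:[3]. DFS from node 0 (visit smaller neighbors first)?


DFS stack-based: start with [0]
Visit order: [0, 1, 2, 3, 4]


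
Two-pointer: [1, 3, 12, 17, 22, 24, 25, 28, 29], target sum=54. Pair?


Two pointers: lo=0, hi=8
Found pair: (25, 29) summing to 54


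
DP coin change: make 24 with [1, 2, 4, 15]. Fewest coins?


dp[0]=0; dp[i]=1+min(dp[i-c] for c in coins)
...dp[19]=2, dp[20]=3, dp[21]=3, dp[22]=4, dp[23]=3, dp[24]=4
Minimum coins for 24 = 4


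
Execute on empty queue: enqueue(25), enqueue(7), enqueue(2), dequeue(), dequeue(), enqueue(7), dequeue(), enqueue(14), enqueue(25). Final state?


enqueue(25) -> [25]
enqueue(7) -> [25, 7]
enqueue(2) -> [25, 7, 2]
dequeue() returns 25 -> [7, 2]
dequeue() returns 7 -> [2]
enqueue(7) -> [2, 7]
dequeue() returns 2 -> [7]
enqueue(14) -> [7, 14]
enqueue(25) -> [7, 14, 25]
Final queue (front to back): [7, 14, 25]


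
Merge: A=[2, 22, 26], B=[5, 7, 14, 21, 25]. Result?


Compare heads, take smaller each step.
Merged: [2, 5, 7, 14, 21, 22, 25, 26]


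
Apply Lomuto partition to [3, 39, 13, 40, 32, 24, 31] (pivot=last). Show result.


Elements <= 31 go left of pivot.
Result: [3, 13, 24, 31, 32, 39, 40], pivot at index 3


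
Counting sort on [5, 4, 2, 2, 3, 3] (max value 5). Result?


Count array: [0, 0, 2, 2, 1, 1]
Reconstruct: [2, 2, 3, 3, 4, 5]


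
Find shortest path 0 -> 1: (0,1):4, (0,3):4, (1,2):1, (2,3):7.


Dijkstra from 0:
Distances: {0: 0, 1: 4, 2: 5, 3: 4}
Shortest distance to 1 = 4, path = [0, 1]


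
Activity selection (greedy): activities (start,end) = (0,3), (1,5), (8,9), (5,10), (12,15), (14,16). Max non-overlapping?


Greedy: pick earliest-ending, then skip overlaps.
Selected (3 activities): [(0, 3), (8, 9), (12, 15)]


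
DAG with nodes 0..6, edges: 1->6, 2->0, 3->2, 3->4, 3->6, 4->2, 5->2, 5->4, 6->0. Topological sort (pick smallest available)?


Kahn's algorithm, process smallest node first
Order: [1, 3, 5, 4, 2, 6, 0]


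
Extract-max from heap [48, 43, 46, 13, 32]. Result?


Max = 48
Replace root with last, heapify down
Resulting heap: [46, 43, 32, 13]


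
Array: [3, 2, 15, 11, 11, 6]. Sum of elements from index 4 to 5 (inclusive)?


Prefix sums: [0, 3, 5, 20, 31, 42, 48]
Sum[4..5] = prefix[6] - prefix[4] = 48 - 31 = 17


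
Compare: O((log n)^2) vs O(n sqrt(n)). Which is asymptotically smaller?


polylogarithmic grows slower than n^1.5
O((log n)^2) is asymptotically smaller; O(n sqrt(n)) grows faster


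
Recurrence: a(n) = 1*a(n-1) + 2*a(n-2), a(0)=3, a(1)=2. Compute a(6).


Build bottom-up:
...a(4)=28, a(5)=52, a(6)=1*52+2*28=108


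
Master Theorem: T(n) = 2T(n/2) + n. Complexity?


a=2, b=2, c=1. log_2(2)=1 = c=1. Case 2: O(n^c log n) = O(n log n)
Complexity: O(n log n)


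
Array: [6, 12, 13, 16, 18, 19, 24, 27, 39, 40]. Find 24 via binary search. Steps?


Search for 24:
[0,9] mid=4 arr[4]=18
[5,9] mid=7 arr[7]=27
[5,6] mid=5 arr[5]=19
[6,6] mid=6 arr[6]=24
Total: 4 comparisons


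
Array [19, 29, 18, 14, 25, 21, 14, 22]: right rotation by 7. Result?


Right rotate by 7: [29, 18, 14, 25, 21, 14, 22, 19]


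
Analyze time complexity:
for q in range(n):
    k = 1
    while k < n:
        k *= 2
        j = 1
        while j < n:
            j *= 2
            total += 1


Per nesting level: O(n) * O(log n) * O(log n) = O(n (log n)^2)
Complexity: O(n (log n)^2)


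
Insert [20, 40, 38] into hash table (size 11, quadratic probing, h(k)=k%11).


Insertions: 20->slot 9; 40->slot 7; 38->slot 5
Table: [None, None, None, None, None, 38, None, 40, None, 20, None]


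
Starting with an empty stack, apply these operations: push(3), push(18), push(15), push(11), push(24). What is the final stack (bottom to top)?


push(3) -> [3]
push(18) -> [3, 18]
push(15) -> [3, 18, 15]
push(11) -> [3, 18, 15, 11]
push(24) -> [3, 18, 15, 11, 24]
Final stack (bottom to top): [3, 18, 15, 11, 24]


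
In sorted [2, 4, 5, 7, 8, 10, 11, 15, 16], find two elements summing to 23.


Two pointers: lo=0, hi=8
Found pair: (7, 16) summing to 23


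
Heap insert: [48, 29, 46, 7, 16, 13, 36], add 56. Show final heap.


Append 56: [48, 29, 46, 7, 16, 13, 36, 56]
Bubble up: swap idx 7(56) with idx 3(7); swap idx 3(56) with idx 1(29); swap idx 1(56) with idx 0(48)
Result: [56, 48, 46, 29, 16, 13, 36, 7]


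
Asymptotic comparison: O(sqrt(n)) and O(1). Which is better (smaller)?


constant grows slower than sublinear
O(1) is asymptotically smaller; O(sqrt(n)) grows faster


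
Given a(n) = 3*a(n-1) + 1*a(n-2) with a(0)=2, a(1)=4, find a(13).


Build bottom-up:
...a(11)=651598, a(12)=2152082, a(13)=3*2152082+1*651598=7107844


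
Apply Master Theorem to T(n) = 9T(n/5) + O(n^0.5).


a=9, b=5, c=0.5. log_5(9)=1.365 > c=0.5. Case 1: O(n^log_b(a)) = O(n^1.365)
Complexity: O(n^1.365)


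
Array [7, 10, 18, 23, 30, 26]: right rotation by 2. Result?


Right rotate by 2: [30, 26, 7, 10, 18, 23]


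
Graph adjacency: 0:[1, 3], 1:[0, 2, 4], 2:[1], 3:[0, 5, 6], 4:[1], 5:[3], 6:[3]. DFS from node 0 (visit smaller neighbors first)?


DFS stack-based: start with [0]
Visit order: [0, 1, 2, 4, 3, 5, 6]


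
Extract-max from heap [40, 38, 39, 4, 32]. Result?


Max = 40
Replace root with last, heapify down
Resulting heap: [39, 38, 32, 4]


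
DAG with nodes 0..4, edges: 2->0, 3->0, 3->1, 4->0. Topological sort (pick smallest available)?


Kahn's algorithm, process smallest node first
Order: [2, 3, 1, 4, 0]


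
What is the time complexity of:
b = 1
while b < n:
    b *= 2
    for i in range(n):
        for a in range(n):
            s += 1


Per nesting level: O(log n) * O(n) * O(n) = O(n^2 log n)
Complexity: O(n^2 log n)


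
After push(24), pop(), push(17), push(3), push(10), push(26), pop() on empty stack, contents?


push(24) -> [24]
pop() returns 24 -> []
push(17) -> [17]
push(3) -> [17, 3]
push(10) -> [17, 3, 10]
push(26) -> [17, 3, 10, 26]
pop() returns 26 -> [17, 3, 10]
Final stack (bottom to top): [17, 3, 10]


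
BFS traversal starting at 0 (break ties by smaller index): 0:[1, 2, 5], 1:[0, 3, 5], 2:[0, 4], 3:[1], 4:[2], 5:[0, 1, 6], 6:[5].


BFS queue: start with [0]
Visit order: [0, 1, 2, 5, 3, 4, 6]


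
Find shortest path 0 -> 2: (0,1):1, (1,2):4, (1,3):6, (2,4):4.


Dijkstra from 0:
Distances: {0: 0, 1: 1, 2: 5, 3: 7, 4: 9}
Shortest distance to 2 = 5, path = [0, 1, 2]


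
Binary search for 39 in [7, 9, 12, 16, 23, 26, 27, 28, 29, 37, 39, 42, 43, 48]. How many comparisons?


Search for 39:
[0,13] mid=6 arr[6]=27
[7,13] mid=10 arr[10]=39
Total: 2 comparisons


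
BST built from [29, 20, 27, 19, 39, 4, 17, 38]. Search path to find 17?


BST root = 29
Search for 17: compare at each node
Path: [29, 20, 19, 4, 17]


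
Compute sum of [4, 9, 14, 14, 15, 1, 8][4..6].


Prefix sums: [0, 4, 13, 27, 41, 56, 57, 65]
Sum[4..6] = prefix[7] - prefix[4] = 65 - 41 = 24


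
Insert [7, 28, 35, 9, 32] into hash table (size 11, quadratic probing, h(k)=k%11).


Insertions: 7->slot 7; 28->slot 6; 35->slot 2; 9->slot 9; 32->slot 10
Table: [None, None, 35, None, None, None, 28, 7, None, 9, 32]


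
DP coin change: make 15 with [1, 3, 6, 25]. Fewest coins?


dp[0]=0; dp[i]=1+min(dp[i-c] for c in coins)
...dp[10]=3, dp[11]=4, dp[12]=2, dp[13]=3, dp[14]=4, dp[15]=3
Minimum coins for 15 = 3


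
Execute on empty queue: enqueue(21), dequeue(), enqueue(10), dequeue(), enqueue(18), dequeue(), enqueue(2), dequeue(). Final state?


enqueue(21) -> [21]
dequeue() returns 21 -> []
enqueue(10) -> [10]
dequeue() returns 10 -> []
enqueue(18) -> [18]
dequeue() returns 18 -> []
enqueue(2) -> [2]
dequeue() returns 2 -> []
Final queue (front to back): []


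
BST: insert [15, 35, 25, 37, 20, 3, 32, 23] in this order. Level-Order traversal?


Root = 15; build tree by BST insertion.
Level-Order traversal: [15, 3, 35, 25, 37, 20, 32, 23]


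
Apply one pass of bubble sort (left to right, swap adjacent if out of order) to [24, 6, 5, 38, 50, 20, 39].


After one pass: [6, 5, 24, 38, 20, 39, 50]


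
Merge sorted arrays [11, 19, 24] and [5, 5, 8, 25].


Compare heads, take smaller each step.
Merged: [5, 5, 8, 11, 19, 24, 25]


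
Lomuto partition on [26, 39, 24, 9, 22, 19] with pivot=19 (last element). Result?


Elements <= 19 go left of pivot.
Result: [9, 19, 24, 26, 22, 39], pivot at index 1


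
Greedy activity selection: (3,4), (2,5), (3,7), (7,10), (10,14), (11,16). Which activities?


Greedy: pick earliest-ending, then skip overlaps.
Selected (3 activities): [(3, 4), (7, 10), (10, 14)]


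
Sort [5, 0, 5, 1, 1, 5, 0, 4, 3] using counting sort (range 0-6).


Count array: [2, 2, 0, 1, 1, 3, 0]
Reconstruct: [0, 0, 1, 1, 3, 4, 5, 5, 5]


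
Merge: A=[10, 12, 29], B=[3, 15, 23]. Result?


Compare heads, take smaller each step.
Merged: [3, 10, 12, 15, 23, 29]


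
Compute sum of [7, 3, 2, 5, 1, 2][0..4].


Prefix sums: [0, 7, 10, 12, 17, 18, 20]
Sum[0..4] = prefix[5] - prefix[0] = 18 - 0 = 18


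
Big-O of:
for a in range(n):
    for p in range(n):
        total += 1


Per nesting level: O(n) * O(n) = O(n^2)
Complexity: O(n^2)


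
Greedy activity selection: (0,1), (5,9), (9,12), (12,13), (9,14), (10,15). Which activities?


Greedy: pick earliest-ending, then skip overlaps.
Selected (4 activities): [(0, 1), (5, 9), (9, 12), (12, 13)]


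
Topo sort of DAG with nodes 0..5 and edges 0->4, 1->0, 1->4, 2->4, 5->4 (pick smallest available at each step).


Kahn's algorithm, process smallest node first
Order: [1, 0, 2, 3, 5, 4]


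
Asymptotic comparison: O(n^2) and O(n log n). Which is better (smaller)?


linearithmic grows slower than quadratic
O(n log n) is asymptotically smaller; O(n^2) grows faster


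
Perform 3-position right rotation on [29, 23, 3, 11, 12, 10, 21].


Right rotate by 3: [12, 10, 21, 29, 23, 3, 11]


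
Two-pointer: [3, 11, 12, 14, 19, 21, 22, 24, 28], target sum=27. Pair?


Two pointers: lo=0, hi=8
Found pair: (3, 24) summing to 27


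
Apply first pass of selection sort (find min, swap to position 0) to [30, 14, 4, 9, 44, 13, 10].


After one pass: [4, 14, 30, 9, 44, 13, 10]


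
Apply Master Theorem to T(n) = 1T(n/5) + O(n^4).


a=1, b=5, c=4. log_5(1)=0 < c=4. Case 3: O(n^c) = O(n^4)
Complexity: O(n^4)


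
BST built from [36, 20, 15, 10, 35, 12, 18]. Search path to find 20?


BST root = 36
Search for 20: compare at each node
Path: [36, 20]


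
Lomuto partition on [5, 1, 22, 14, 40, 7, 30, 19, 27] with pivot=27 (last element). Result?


Elements <= 27 go left of pivot.
Result: [5, 1, 22, 14, 7, 19, 27, 40, 30], pivot at index 6


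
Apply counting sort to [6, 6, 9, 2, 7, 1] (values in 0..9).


Count array: [0, 1, 1, 0, 0, 0, 2, 1, 0, 1]
Reconstruct: [1, 2, 6, 6, 7, 9]


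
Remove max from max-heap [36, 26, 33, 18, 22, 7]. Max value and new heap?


Max = 36
Replace root with last, heapify down
Resulting heap: [33, 26, 7, 18, 22]


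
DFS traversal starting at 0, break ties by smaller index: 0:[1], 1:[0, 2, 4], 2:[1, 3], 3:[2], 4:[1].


DFS stack-based: start with [0]
Visit order: [0, 1, 2, 3, 4]


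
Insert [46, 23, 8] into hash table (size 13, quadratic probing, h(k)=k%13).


Insertions: 46->slot 7; 23->slot 10; 8->slot 8
Table: [None, None, None, None, None, None, None, 46, 8, None, 23, None, None]


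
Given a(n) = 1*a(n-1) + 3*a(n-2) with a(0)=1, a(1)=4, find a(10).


Build bottom-up:
...a(8)=1159, a(9)=2683, a(10)=1*2683+3*1159=6160


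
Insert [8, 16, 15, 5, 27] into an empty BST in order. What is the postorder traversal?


Root = 8; build tree by BST insertion.
Postorder traversal: [5, 15, 27, 16, 8]


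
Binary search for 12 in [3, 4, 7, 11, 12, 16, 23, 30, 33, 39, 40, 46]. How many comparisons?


Search for 12:
[0,11] mid=5 arr[5]=16
[0,4] mid=2 arr[2]=7
[3,4] mid=3 arr[3]=11
[4,4] mid=4 arr[4]=12
Total: 4 comparisons


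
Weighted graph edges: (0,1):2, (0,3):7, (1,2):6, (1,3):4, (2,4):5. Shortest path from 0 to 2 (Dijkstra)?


Dijkstra from 0:
Distances: {0: 0, 1: 2, 2: 8, 3: 6, 4: 13}
Shortest distance to 2 = 8, path = [0, 1, 2]


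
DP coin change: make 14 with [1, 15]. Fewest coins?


dp[0]=0; dp[i]=1+min(dp[i-c] for c in coins)
...dp[9]=9, dp[10]=10, dp[11]=11, dp[12]=12, dp[13]=13, dp[14]=14
Minimum coins for 14 = 14


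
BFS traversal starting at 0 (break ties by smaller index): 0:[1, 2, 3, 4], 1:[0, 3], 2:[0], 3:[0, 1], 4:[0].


BFS queue: start with [0]
Visit order: [0, 1, 2, 3, 4]


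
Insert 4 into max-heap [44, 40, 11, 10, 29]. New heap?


Append 4: [44, 40, 11, 10, 29, 4]
Bubble up: no swaps needed
Result: [44, 40, 11, 10, 29, 4]


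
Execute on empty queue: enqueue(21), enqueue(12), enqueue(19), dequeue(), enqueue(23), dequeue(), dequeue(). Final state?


enqueue(21) -> [21]
enqueue(12) -> [21, 12]
enqueue(19) -> [21, 12, 19]
dequeue() returns 21 -> [12, 19]
enqueue(23) -> [12, 19, 23]
dequeue() returns 12 -> [19, 23]
dequeue() returns 19 -> [23]
Final queue (front to back): [23]


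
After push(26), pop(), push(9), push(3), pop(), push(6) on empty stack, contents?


push(26) -> [26]
pop() returns 26 -> []
push(9) -> [9]
push(3) -> [9, 3]
pop() returns 3 -> [9]
push(6) -> [9, 6]
Final stack (bottom to top): [9, 6]


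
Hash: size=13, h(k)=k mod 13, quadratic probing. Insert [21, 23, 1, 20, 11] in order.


Insertions: 21->slot 8; 23->slot 10; 1->slot 1; 20->slot 7; 11->slot 11
Table: [None, 1, None, None, None, None, None, 20, 21, None, 23, 11, None]


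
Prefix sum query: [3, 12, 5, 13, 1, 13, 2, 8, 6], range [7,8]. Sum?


Prefix sums: [0, 3, 15, 20, 33, 34, 47, 49, 57, 63]
Sum[7..8] = prefix[9] - prefix[7] = 63 - 49 = 14


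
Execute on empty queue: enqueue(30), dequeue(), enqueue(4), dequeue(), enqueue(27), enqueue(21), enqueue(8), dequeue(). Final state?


enqueue(30) -> [30]
dequeue() returns 30 -> []
enqueue(4) -> [4]
dequeue() returns 4 -> []
enqueue(27) -> [27]
enqueue(21) -> [27, 21]
enqueue(8) -> [27, 21, 8]
dequeue() returns 27 -> [21, 8]
Final queue (front to back): [21, 8]


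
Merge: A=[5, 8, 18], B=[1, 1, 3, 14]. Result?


Compare heads, take smaller each step.
Merged: [1, 1, 3, 5, 8, 14, 18]


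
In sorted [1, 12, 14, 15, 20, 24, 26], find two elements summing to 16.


Two pointers: lo=0, hi=6
Found pair: (1, 15) summing to 16


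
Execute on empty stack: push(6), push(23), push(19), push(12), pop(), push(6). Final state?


push(6) -> [6]
push(23) -> [6, 23]
push(19) -> [6, 23, 19]
push(12) -> [6, 23, 19, 12]
pop() returns 12 -> [6, 23, 19]
push(6) -> [6, 23, 19, 6]
Final stack (bottom to top): [6, 23, 19, 6]


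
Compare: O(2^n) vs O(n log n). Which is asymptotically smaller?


linearithmic grows slower than exponential
O(n log n) is asymptotically smaller; O(2^n) grows faster


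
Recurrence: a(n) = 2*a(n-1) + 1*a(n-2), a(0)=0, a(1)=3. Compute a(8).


Build bottom-up:
...a(6)=210, a(7)=507, a(8)=2*507+1*210=1224


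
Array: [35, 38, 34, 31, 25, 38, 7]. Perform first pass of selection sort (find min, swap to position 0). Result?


After one pass: [7, 38, 34, 31, 25, 38, 35]


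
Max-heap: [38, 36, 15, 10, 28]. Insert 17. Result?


Append 17: [38, 36, 15, 10, 28, 17]
Bubble up: swap idx 5(17) with idx 2(15)
Result: [38, 36, 17, 10, 28, 15]


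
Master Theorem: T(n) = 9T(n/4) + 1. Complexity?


a=9, b=4, c=0. log_4(9)=1.585 > c=0. Case 1: O(n^log_b(a)) = O(n^1.585)
Complexity: O(n^1.585)


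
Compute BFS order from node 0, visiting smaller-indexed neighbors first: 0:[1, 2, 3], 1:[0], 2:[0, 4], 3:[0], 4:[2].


BFS queue: start with [0]
Visit order: [0, 1, 2, 3, 4]


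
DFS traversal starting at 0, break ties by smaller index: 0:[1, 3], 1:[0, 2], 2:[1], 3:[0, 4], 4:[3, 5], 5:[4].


DFS stack-based: start with [0]
Visit order: [0, 1, 2, 3, 4, 5]


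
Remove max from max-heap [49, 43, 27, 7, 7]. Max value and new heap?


Max = 49
Replace root with last, heapify down
Resulting heap: [43, 7, 27, 7]


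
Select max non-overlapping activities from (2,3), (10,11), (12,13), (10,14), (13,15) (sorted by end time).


Greedy: pick earliest-ending, then skip overlaps.
Selected (4 activities): [(2, 3), (10, 11), (12, 13), (13, 15)]


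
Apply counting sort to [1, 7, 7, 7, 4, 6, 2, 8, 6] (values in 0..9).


Count array: [0, 1, 1, 0, 1, 0, 2, 3, 1, 0]
Reconstruct: [1, 2, 4, 6, 6, 7, 7, 7, 8]


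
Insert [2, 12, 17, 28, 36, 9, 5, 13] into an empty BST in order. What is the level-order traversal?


Root = 2; build tree by BST insertion.
Level-Order traversal: [2, 12, 9, 17, 5, 13, 28, 36]


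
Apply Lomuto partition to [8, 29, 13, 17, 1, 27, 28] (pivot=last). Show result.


Elements <= 28 go left of pivot.
Result: [8, 13, 17, 1, 27, 28, 29], pivot at index 5


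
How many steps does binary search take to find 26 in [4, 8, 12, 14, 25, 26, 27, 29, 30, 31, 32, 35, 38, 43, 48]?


Search for 26:
[0,14] mid=7 arr[7]=29
[0,6] mid=3 arr[3]=14
[4,6] mid=5 arr[5]=26
Total: 3 comparisons


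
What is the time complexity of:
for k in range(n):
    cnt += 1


Per nesting level: O(n) = O(n)
Complexity: O(n)


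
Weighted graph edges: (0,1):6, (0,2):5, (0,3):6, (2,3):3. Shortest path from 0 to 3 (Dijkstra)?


Dijkstra from 0:
Distances: {0: 0, 1: 6, 2: 5, 3: 6}
Shortest distance to 3 = 6, path = [0, 3]


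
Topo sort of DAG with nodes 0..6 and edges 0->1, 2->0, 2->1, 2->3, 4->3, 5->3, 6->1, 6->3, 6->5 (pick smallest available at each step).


Kahn's algorithm, process smallest node first
Order: [2, 0, 4, 6, 1, 5, 3]


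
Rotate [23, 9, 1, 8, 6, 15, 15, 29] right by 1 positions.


Right rotate by 1: [29, 23, 9, 1, 8, 6, 15, 15]


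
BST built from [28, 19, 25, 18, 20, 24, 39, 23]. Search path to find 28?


BST root = 28
Search for 28: compare at each node
Path: [28]


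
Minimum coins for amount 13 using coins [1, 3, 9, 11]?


dp[0]=0; dp[i]=1+min(dp[i-c] for c in coins)
...dp[8]=4, dp[9]=1, dp[10]=2, dp[11]=1, dp[12]=2, dp[13]=3
Minimum coins for 13 = 3


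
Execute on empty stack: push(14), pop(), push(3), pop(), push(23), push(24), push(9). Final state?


push(14) -> [14]
pop() returns 14 -> []
push(3) -> [3]
pop() returns 3 -> []
push(23) -> [23]
push(24) -> [23, 24]
push(9) -> [23, 24, 9]
Final stack (bottom to top): [23, 24, 9]


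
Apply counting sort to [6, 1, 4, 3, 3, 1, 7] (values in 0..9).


Count array: [0, 2, 0, 2, 1, 0, 1, 1, 0, 0]
Reconstruct: [1, 1, 3, 3, 4, 6, 7]


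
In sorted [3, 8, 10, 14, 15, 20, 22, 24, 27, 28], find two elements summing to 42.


Two pointers: lo=0, hi=9
Found pair: (14, 28) summing to 42


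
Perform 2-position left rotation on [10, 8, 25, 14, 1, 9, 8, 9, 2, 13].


Left rotate by 2: [25, 14, 1, 9, 8, 9, 2, 13, 10, 8]


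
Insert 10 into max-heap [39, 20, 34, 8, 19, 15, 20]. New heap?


Append 10: [39, 20, 34, 8, 19, 15, 20, 10]
Bubble up: swap idx 7(10) with idx 3(8)
Result: [39, 20, 34, 10, 19, 15, 20, 8]


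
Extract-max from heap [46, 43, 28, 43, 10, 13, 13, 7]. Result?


Max = 46
Replace root with last, heapify down
Resulting heap: [43, 43, 28, 7, 10, 13, 13]


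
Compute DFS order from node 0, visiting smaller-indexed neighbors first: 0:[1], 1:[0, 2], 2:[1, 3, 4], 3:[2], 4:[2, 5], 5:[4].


DFS stack-based: start with [0]
Visit order: [0, 1, 2, 3, 4, 5]


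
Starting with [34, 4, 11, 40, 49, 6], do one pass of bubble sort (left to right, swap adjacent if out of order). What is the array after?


After one pass: [4, 11, 34, 40, 6, 49]


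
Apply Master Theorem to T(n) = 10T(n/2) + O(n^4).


a=10, b=2, c=4. log_2(10)=3.322 < c=4. Case 3: O(n^c) = O(n^4)
Complexity: O(n^4)


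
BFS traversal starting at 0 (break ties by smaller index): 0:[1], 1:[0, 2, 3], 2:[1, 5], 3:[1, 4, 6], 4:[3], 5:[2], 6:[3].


BFS queue: start with [0]
Visit order: [0, 1, 2, 3, 5, 4, 6]


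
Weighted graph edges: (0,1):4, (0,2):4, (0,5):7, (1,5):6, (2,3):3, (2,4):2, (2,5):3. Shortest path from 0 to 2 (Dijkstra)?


Dijkstra from 0:
Distances: {0: 0, 1: 4, 2: 4, 3: 7, 4: 6, 5: 7}
Shortest distance to 2 = 4, path = [0, 2]


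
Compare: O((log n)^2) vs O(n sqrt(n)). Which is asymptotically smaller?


polylogarithmic grows slower than n^1.5
O((log n)^2) is asymptotically smaller; O(n sqrt(n)) grows faster


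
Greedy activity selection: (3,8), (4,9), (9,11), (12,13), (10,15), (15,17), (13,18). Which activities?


Greedy: pick earliest-ending, then skip overlaps.
Selected (4 activities): [(3, 8), (9, 11), (12, 13), (15, 17)]


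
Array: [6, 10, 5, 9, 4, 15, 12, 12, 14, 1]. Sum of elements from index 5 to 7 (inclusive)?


Prefix sums: [0, 6, 16, 21, 30, 34, 49, 61, 73, 87, 88]
Sum[5..7] = prefix[8] - prefix[5] = 73 - 34 = 39


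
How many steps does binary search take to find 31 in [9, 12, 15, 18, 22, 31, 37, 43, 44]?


Search for 31:
[0,8] mid=4 arr[4]=22
[5,8] mid=6 arr[6]=37
[5,5] mid=5 arr[5]=31
Total: 3 comparisons


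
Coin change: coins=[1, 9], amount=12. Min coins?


dp[0]=0; dp[i]=1+min(dp[i-c] for c in coins)
...dp[7]=7, dp[8]=8, dp[9]=1, dp[10]=2, dp[11]=3, dp[12]=4
Minimum coins for 12 = 4


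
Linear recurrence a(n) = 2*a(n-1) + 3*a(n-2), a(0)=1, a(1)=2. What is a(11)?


Build bottom-up:
...a(9)=14762, a(10)=44287, a(11)=2*44287+3*14762=132860


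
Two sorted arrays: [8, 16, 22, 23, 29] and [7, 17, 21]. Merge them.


Compare heads, take smaller each step.
Merged: [7, 8, 16, 17, 21, 22, 23, 29]


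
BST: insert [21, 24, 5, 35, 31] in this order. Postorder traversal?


Root = 21; build tree by BST insertion.
Postorder traversal: [5, 31, 35, 24, 21]


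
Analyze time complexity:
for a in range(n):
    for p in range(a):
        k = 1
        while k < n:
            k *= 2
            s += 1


Per nesting level: O(n) * O(n) [triangular over a] * O(log n) = O(n^2 log n)
Complexity: O(n^2 log n)


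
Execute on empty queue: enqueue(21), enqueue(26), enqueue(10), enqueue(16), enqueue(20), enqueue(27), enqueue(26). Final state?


enqueue(21) -> [21]
enqueue(26) -> [21, 26]
enqueue(10) -> [21, 26, 10]
enqueue(16) -> [21, 26, 10, 16]
enqueue(20) -> [21, 26, 10, 16, 20]
enqueue(27) -> [21, 26, 10, 16, 20, 27]
enqueue(26) -> [21, 26, 10, 16, 20, 27, 26]
Final queue (front to back): [21, 26, 10, 16, 20, 27, 26]


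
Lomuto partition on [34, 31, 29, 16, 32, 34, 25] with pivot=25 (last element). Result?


Elements <= 25 go left of pivot.
Result: [16, 25, 29, 34, 32, 34, 31], pivot at index 1


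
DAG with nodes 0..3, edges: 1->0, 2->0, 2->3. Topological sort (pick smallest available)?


Kahn's algorithm, process smallest node first
Order: [1, 2, 0, 3]


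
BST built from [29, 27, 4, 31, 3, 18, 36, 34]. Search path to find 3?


BST root = 29
Search for 3: compare at each node
Path: [29, 27, 4, 3]


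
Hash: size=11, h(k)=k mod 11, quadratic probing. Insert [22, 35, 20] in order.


Insertions: 22->slot 0; 35->slot 2; 20->slot 9
Table: [22, None, 35, None, None, None, None, None, None, 20, None]


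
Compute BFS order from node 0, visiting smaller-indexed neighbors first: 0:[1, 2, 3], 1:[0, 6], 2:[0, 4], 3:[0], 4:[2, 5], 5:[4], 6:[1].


BFS queue: start with [0]
Visit order: [0, 1, 2, 3, 6, 4, 5]


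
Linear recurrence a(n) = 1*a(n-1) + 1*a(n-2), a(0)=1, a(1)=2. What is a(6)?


Build bottom-up:
...a(4)=8, a(5)=13, a(6)=1*13+1*8=21


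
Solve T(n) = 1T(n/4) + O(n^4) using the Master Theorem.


a=1, b=4, c=4. log_4(1)=0 < c=4. Case 3: O(n^c) = O(n^4)
Complexity: O(n^4)


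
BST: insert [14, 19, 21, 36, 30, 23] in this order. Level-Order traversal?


Root = 14; build tree by BST insertion.
Level-Order traversal: [14, 19, 21, 36, 30, 23]


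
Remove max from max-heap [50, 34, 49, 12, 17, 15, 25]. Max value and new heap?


Max = 50
Replace root with last, heapify down
Resulting heap: [49, 34, 25, 12, 17, 15]


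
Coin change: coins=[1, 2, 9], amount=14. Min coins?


dp[0]=0; dp[i]=1+min(dp[i-c] for c in coins)
...dp[9]=1, dp[10]=2, dp[11]=2, dp[12]=3, dp[13]=3, dp[14]=4
Minimum coins for 14 = 4


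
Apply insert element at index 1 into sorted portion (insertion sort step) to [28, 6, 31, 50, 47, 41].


After one pass: [6, 28, 31, 50, 47, 41]


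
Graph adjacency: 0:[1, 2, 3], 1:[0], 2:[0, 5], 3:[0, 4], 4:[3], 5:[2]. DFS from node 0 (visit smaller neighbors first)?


DFS stack-based: start with [0]
Visit order: [0, 1, 2, 5, 3, 4]


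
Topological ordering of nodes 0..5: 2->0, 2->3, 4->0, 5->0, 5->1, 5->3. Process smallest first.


Kahn's algorithm, process smallest node first
Order: [2, 4, 5, 0, 1, 3]


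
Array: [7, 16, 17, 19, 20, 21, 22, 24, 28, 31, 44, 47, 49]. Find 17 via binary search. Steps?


Search for 17:
[0,12] mid=6 arr[6]=22
[0,5] mid=2 arr[2]=17
Total: 2 comparisons


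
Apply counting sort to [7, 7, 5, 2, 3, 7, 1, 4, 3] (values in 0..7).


Count array: [0, 1, 1, 2, 1, 1, 0, 3]
Reconstruct: [1, 2, 3, 3, 4, 5, 7, 7, 7]


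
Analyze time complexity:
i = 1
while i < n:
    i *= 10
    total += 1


Per nesting level: O(log n) = O(log n)
Complexity: O(log n)


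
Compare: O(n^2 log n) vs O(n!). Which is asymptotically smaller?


n^2 log n grows slower than factorial
O(n^2 log n) is asymptotically smaller; O(n!) grows faster


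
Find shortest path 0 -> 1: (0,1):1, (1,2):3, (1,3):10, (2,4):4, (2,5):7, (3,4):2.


Dijkstra from 0:
Distances: {0: 0, 1: 1, 2: 4, 3: 10, 4: 8, 5: 11}
Shortest distance to 1 = 1, path = [0, 1]


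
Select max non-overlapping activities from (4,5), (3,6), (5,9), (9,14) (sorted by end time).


Greedy: pick earliest-ending, then skip overlaps.
Selected (3 activities): [(4, 5), (5, 9), (9, 14)]


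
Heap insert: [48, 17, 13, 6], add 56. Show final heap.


Append 56: [48, 17, 13, 6, 56]
Bubble up: swap idx 4(56) with idx 1(17); swap idx 1(56) with idx 0(48)
Result: [56, 48, 13, 6, 17]


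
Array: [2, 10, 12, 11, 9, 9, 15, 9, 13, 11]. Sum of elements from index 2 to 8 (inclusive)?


Prefix sums: [0, 2, 12, 24, 35, 44, 53, 68, 77, 90, 101]
Sum[2..8] = prefix[9] - prefix[2] = 90 - 12 = 78


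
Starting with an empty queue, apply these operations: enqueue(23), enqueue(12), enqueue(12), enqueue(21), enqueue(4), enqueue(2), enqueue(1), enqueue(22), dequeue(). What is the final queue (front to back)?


enqueue(23) -> [23]
enqueue(12) -> [23, 12]
enqueue(12) -> [23, 12, 12]
enqueue(21) -> [23, 12, 12, 21]
enqueue(4) -> [23, 12, 12, 21, 4]
enqueue(2) -> [23, 12, 12, 21, 4, 2]
enqueue(1) -> [23, 12, 12, 21, 4, 2, 1]
enqueue(22) -> [23, 12, 12, 21, 4, 2, 1, 22]
dequeue() returns 23 -> [12, 12, 21, 4, 2, 1, 22]
Final queue (front to back): [12, 12, 21, 4, 2, 1, 22]


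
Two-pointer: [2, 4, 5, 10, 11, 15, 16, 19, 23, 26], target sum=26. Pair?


Two pointers: lo=0, hi=9
Found pair: (10, 16) summing to 26


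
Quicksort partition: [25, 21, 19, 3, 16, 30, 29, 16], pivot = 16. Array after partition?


Elements <= 16 go left of pivot.
Result: [3, 16, 16, 25, 21, 30, 29, 19], pivot at index 2


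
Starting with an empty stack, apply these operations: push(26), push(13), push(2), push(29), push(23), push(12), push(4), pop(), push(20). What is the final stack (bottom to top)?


push(26) -> [26]
push(13) -> [26, 13]
push(2) -> [26, 13, 2]
push(29) -> [26, 13, 2, 29]
push(23) -> [26, 13, 2, 29, 23]
push(12) -> [26, 13, 2, 29, 23, 12]
push(4) -> [26, 13, 2, 29, 23, 12, 4]
pop() returns 4 -> [26, 13, 2, 29, 23, 12]
push(20) -> [26, 13, 2, 29, 23, 12, 20]
Final stack (bottom to top): [26, 13, 2, 29, 23, 12, 20]


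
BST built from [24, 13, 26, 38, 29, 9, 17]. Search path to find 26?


BST root = 24
Search for 26: compare at each node
Path: [24, 26]


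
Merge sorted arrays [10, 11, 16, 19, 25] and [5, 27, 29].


Compare heads, take smaller each step.
Merged: [5, 10, 11, 16, 19, 25, 27, 29]


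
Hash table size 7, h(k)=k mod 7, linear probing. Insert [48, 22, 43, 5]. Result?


Insertions: 48->slot 6; 22->slot 1; 43->slot 2; 5->slot 5
Table: [None, 22, 43, None, None, 5, 48]


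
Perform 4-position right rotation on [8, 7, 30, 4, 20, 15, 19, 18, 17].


Right rotate by 4: [15, 19, 18, 17, 8, 7, 30, 4, 20]


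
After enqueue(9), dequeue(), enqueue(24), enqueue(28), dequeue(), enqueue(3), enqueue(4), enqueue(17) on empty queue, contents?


enqueue(9) -> [9]
dequeue() returns 9 -> []
enqueue(24) -> [24]
enqueue(28) -> [24, 28]
dequeue() returns 24 -> [28]
enqueue(3) -> [28, 3]
enqueue(4) -> [28, 3, 4]
enqueue(17) -> [28, 3, 4, 17]
Final queue (front to back): [28, 3, 4, 17]


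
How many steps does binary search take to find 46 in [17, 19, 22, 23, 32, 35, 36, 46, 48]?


Search for 46:
[0,8] mid=4 arr[4]=32
[5,8] mid=6 arr[6]=36
[7,8] mid=7 arr[7]=46
Total: 3 comparisons


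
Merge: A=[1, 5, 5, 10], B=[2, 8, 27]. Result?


Compare heads, take smaller each step.
Merged: [1, 2, 5, 5, 8, 10, 27]


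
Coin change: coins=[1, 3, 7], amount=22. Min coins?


dp[0]=0; dp[i]=1+min(dp[i-c] for c in coins)
...dp[17]=3, dp[18]=4, dp[19]=5, dp[20]=4, dp[21]=3, dp[22]=4
Minimum coins for 22 = 4


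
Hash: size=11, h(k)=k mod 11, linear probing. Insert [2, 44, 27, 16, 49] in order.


Insertions: 2->slot 2; 44->slot 0; 27->slot 5; 16->slot 6; 49->slot 7
Table: [44, None, 2, None, None, 27, 16, 49, None, None, None]


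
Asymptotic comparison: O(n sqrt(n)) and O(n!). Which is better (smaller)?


n^1.5 grows slower than factorial
O(n sqrt(n)) is asymptotically smaller; O(n!) grows faster


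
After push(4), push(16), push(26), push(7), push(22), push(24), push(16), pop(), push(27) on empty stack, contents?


push(4) -> [4]
push(16) -> [4, 16]
push(26) -> [4, 16, 26]
push(7) -> [4, 16, 26, 7]
push(22) -> [4, 16, 26, 7, 22]
push(24) -> [4, 16, 26, 7, 22, 24]
push(16) -> [4, 16, 26, 7, 22, 24, 16]
pop() returns 16 -> [4, 16, 26, 7, 22, 24]
push(27) -> [4, 16, 26, 7, 22, 24, 27]
Final stack (bottom to top): [4, 16, 26, 7, 22, 24, 27]


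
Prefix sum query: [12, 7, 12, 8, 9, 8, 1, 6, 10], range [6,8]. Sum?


Prefix sums: [0, 12, 19, 31, 39, 48, 56, 57, 63, 73]
Sum[6..8] = prefix[9] - prefix[6] = 73 - 56 = 17


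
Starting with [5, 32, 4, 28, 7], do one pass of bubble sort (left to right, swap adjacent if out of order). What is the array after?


After one pass: [5, 4, 28, 7, 32]


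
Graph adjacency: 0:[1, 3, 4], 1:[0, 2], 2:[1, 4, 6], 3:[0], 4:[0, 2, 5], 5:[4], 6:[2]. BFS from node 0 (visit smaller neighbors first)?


BFS queue: start with [0]
Visit order: [0, 1, 3, 4, 2, 5, 6]


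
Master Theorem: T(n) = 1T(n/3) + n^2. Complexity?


a=1, b=3, c=2. log_3(1)=0 < c=2. Case 3: O(n^c) = O(n^2)
Complexity: O(n^2)


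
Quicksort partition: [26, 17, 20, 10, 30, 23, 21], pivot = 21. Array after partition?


Elements <= 21 go left of pivot.
Result: [17, 20, 10, 21, 30, 23, 26], pivot at index 3


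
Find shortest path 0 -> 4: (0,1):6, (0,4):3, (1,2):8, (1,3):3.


Dijkstra from 0:
Distances: {0: 0, 1: 6, 2: 14, 3: 9, 4: 3}
Shortest distance to 4 = 3, path = [0, 4]


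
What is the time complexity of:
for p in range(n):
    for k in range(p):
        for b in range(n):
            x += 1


Per nesting level: O(n) * O(n) [triangular over p] * O(n) = O(n^3)
Complexity: O(n^3)


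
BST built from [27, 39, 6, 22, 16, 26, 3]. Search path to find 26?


BST root = 27
Search for 26: compare at each node
Path: [27, 6, 22, 26]


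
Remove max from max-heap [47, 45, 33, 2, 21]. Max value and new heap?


Max = 47
Replace root with last, heapify down
Resulting heap: [45, 21, 33, 2]


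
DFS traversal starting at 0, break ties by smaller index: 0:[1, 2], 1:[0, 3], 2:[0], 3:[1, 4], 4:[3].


DFS stack-based: start with [0]
Visit order: [0, 1, 3, 4, 2]


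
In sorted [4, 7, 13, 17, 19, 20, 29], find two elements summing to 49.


Two pointers: lo=0, hi=6
Found pair: (20, 29) summing to 49


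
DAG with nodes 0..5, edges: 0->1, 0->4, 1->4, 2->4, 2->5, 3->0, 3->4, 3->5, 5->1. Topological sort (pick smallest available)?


Kahn's algorithm, process smallest node first
Order: [2, 3, 0, 5, 1, 4]


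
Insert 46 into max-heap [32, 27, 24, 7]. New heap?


Append 46: [32, 27, 24, 7, 46]
Bubble up: swap idx 4(46) with idx 1(27); swap idx 1(46) with idx 0(32)
Result: [46, 32, 24, 7, 27]


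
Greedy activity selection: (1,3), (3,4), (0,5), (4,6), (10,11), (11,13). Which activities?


Greedy: pick earliest-ending, then skip overlaps.
Selected (5 activities): [(1, 3), (3, 4), (4, 6), (10, 11), (11, 13)]


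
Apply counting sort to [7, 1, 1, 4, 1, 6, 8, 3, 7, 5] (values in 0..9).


Count array: [0, 3, 0, 1, 1, 1, 1, 2, 1, 0]
Reconstruct: [1, 1, 1, 3, 4, 5, 6, 7, 7, 8]


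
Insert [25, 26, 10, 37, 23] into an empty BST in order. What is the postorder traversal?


Root = 25; build tree by BST insertion.
Postorder traversal: [23, 10, 37, 26, 25]


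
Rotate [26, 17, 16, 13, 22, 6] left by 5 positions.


Left rotate by 5: [6, 26, 17, 16, 13, 22]


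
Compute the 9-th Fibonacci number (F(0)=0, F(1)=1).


F(n)=F(n-1)+F(n-2)
...F(7)=13, F(8)=21, F(9)=34


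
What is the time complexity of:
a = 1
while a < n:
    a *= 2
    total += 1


Per nesting level: O(log n) = O(log n)
Complexity: O(log n)


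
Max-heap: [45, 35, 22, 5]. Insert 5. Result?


Append 5: [45, 35, 22, 5, 5]
Bubble up: no swaps needed
Result: [45, 35, 22, 5, 5]
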